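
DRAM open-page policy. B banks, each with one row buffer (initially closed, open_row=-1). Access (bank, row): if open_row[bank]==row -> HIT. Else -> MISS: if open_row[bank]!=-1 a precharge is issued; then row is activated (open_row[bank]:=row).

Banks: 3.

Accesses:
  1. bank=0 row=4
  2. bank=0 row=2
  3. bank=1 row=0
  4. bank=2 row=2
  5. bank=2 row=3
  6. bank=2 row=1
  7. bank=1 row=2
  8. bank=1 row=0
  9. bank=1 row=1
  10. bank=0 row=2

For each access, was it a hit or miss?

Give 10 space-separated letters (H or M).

Answer: M M M M M M M M M H

Derivation:
Acc 1: bank0 row4 -> MISS (open row4); precharges=0
Acc 2: bank0 row2 -> MISS (open row2); precharges=1
Acc 3: bank1 row0 -> MISS (open row0); precharges=1
Acc 4: bank2 row2 -> MISS (open row2); precharges=1
Acc 5: bank2 row3 -> MISS (open row3); precharges=2
Acc 6: bank2 row1 -> MISS (open row1); precharges=3
Acc 7: bank1 row2 -> MISS (open row2); precharges=4
Acc 8: bank1 row0 -> MISS (open row0); precharges=5
Acc 9: bank1 row1 -> MISS (open row1); precharges=6
Acc 10: bank0 row2 -> HIT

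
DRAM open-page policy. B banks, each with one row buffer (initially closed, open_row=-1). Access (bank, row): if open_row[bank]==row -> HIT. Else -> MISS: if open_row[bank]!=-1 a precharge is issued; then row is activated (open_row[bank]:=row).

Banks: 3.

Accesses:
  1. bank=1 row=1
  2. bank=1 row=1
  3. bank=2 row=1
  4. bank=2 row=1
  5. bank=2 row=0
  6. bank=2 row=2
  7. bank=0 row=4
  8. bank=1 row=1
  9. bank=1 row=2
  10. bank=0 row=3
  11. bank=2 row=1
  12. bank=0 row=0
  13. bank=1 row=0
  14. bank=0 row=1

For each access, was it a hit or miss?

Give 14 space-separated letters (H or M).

Acc 1: bank1 row1 -> MISS (open row1); precharges=0
Acc 2: bank1 row1 -> HIT
Acc 3: bank2 row1 -> MISS (open row1); precharges=0
Acc 4: bank2 row1 -> HIT
Acc 5: bank2 row0 -> MISS (open row0); precharges=1
Acc 6: bank2 row2 -> MISS (open row2); precharges=2
Acc 7: bank0 row4 -> MISS (open row4); precharges=2
Acc 8: bank1 row1 -> HIT
Acc 9: bank1 row2 -> MISS (open row2); precharges=3
Acc 10: bank0 row3 -> MISS (open row3); precharges=4
Acc 11: bank2 row1 -> MISS (open row1); precharges=5
Acc 12: bank0 row0 -> MISS (open row0); precharges=6
Acc 13: bank1 row0 -> MISS (open row0); precharges=7
Acc 14: bank0 row1 -> MISS (open row1); precharges=8

Answer: M H M H M M M H M M M M M M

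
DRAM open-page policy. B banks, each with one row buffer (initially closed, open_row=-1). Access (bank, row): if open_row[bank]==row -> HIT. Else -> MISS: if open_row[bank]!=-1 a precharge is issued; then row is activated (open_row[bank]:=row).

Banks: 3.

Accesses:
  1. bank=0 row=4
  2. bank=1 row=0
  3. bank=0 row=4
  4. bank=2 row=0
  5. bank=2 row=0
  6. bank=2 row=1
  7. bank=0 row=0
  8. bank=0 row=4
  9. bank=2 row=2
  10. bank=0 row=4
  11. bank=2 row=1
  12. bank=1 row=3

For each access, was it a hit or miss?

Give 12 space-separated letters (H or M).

Answer: M M H M H M M M M H M M

Derivation:
Acc 1: bank0 row4 -> MISS (open row4); precharges=0
Acc 2: bank1 row0 -> MISS (open row0); precharges=0
Acc 3: bank0 row4 -> HIT
Acc 4: bank2 row0 -> MISS (open row0); precharges=0
Acc 5: bank2 row0 -> HIT
Acc 6: bank2 row1 -> MISS (open row1); precharges=1
Acc 7: bank0 row0 -> MISS (open row0); precharges=2
Acc 8: bank0 row4 -> MISS (open row4); precharges=3
Acc 9: bank2 row2 -> MISS (open row2); precharges=4
Acc 10: bank0 row4 -> HIT
Acc 11: bank2 row1 -> MISS (open row1); precharges=5
Acc 12: bank1 row3 -> MISS (open row3); precharges=6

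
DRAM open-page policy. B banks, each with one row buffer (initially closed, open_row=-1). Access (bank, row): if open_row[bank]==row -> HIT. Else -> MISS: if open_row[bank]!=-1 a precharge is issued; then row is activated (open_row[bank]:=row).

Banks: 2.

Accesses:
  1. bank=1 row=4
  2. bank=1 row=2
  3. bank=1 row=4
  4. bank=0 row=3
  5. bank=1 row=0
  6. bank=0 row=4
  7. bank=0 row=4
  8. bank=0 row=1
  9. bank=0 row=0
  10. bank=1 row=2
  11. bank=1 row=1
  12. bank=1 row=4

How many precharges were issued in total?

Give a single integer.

Acc 1: bank1 row4 -> MISS (open row4); precharges=0
Acc 2: bank1 row2 -> MISS (open row2); precharges=1
Acc 3: bank1 row4 -> MISS (open row4); precharges=2
Acc 4: bank0 row3 -> MISS (open row3); precharges=2
Acc 5: bank1 row0 -> MISS (open row0); precharges=3
Acc 6: bank0 row4 -> MISS (open row4); precharges=4
Acc 7: bank0 row4 -> HIT
Acc 8: bank0 row1 -> MISS (open row1); precharges=5
Acc 9: bank0 row0 -> MISS (open row0); precharges=6
Acc 10: bank1 row2 -> MISS (open row2); precharges=7
Acc 11: bank1 row1 -> MISS (open row1); precharges=8
Acc 12: bank1 row4 -> MISS (open row4); precharges=9

Answer: 9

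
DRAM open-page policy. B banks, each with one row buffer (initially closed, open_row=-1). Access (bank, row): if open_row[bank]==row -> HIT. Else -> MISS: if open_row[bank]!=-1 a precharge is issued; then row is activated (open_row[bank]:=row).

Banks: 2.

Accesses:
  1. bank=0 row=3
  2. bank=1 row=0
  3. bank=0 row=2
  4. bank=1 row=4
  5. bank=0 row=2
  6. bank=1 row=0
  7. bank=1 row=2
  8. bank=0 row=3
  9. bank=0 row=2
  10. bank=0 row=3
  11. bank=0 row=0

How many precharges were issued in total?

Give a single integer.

Acc 1: bank0 row3 -> MISS (open row3); precharges=0
Acc 2: bank1 row0 -> MISS (open row0); precharges=0
Acc 3: bank0 row2 -> MISS (open row2); precharges=1
Acc 4: bank1 row4 -> MISS (open row4); precharges=2
Acc 5: bank0 row2 -> HIT
Acc 6: bank1 row0 -> MISS (open row0); precharges=3
Acc 7: bank1 row2 -> MISS (open row2); precharges=4
Acc 8: bank0 row3 -> MISS (open row3); precharges=5
Acc 9: bank0 row2 -> MISS (open row2); precharges=6
Acc 10: bank0 row3 -> MISS (open row3); precharges=7
Acc 11: bank0 row0 -> MISS (open row0); precharges=8

Answer: 8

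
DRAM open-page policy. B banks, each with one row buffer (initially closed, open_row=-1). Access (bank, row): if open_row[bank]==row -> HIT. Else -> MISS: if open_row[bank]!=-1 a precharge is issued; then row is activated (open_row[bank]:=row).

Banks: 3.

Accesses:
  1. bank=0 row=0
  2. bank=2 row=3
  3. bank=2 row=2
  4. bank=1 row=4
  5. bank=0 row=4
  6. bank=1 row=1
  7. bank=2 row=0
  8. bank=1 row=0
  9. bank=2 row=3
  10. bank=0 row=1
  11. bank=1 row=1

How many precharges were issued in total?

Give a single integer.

Acc 1: bank0 row0 -> MISS (open row0); precharges=0
Acc 2: bank2 row3 -> MISS (open row3); precharges=0
Acc 3: bank2 row2 -> MISS (open row2); precharges=1
Acc 4: bank1 row4 -> MISS (open row4); precharges=1
Acc 5: bank0 row4 -> MISS (open row4); precharges=2
Acc 6: bank1 row1 -> MISS (open row1); precharges=3
Acc 7: bank2 row0 -> MISS (open row0); precharges=4
Acc 8: bank1 row0 -> MISS (open row0); precharges=5
Acc 9: bank2 row3 -> MISS (open row3); precharges=6
Acc 10: bank0 row1 -> MISS (open row1); precharges=7
Acc 11: bank1 row1 -> MISS (open row1); precharges=8

Answer: 8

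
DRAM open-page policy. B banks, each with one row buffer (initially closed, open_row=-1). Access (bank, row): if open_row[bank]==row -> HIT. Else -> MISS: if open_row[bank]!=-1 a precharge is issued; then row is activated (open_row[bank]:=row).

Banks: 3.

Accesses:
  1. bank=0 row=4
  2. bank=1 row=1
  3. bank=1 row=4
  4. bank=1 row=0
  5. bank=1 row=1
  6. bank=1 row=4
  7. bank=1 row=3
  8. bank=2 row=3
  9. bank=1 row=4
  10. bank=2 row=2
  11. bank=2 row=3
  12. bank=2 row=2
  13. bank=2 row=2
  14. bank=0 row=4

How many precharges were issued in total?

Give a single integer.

Answer: 9

Derivation:
Acc 1: bank0 row4 -> MISS (open row4); precharges=0
Acc 2: bank1 row1 -> MISS (open row1); precharges=0
Acc 3: bank1 row4 -> MISS (open row4); precharges=1
Acc 4: bank1 row0 -> MISS (open row0); precharges=2
Acc 5: bank1 row1 -> MISS (open row1); precharges=3
Acc 6: bank1 row4 -> MISS (open row4); precharges=4
Acc 7: bank1 row3 -> MISS (open row3); precharges=5
Acc 8: bank2 row3 -> MISS (open row3); precharges=5
Acc 9: bank1 row4 -> MISS (open row4); precharges=6
Acc 10: bank2 row2 -> MISS (open row2); precharges=7
Acc 11: bank2 row3 -> MISS (open row3); precharges=8
Acc 12: bank2 row2 -> MISS (open row2); precharges=9
Acc 13: bank2 row2 -> HIT
Acc 14: bank0 row4 -> HIT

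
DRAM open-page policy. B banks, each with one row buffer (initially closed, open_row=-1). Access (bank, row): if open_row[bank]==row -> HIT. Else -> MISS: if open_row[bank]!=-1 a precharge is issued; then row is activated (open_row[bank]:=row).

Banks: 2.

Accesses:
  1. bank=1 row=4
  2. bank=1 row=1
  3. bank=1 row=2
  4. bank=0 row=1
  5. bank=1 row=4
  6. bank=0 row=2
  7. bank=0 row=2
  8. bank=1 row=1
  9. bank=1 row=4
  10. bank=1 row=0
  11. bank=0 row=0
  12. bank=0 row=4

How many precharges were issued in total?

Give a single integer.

Acc 1: bank1 row4 -> MISS (open row4); precharges=0
Acc 2: bank1 row1 -> MISS (open row1); precharges=1
Acc 3: bank1 row2 -> MISS (open row2); precharges=2
Acc 4: bank0 row1 -> MISS (open row1); precharges=2
Acc 5: bank1 row4 -> MISS (open row4); precharges=3
Acc 6: bank0 row2 -> MISS (open row2); precharges=4
Acc 7: bank0 row2 -> HIT
Acc 8: bank1 row1 -> MISS (open row1); precharges=5
Acc 9: bank1 row4 -> MISS (open row4); precharges=6
Acc 10: bank1 row0 -> MISS (open row0); precharges=7
Acc 11: bank0 row0 -> MISS (open row0); precharges=8
Acc 12: bank0 row4 -> MISS (open row4); precharges=9

Answer: 9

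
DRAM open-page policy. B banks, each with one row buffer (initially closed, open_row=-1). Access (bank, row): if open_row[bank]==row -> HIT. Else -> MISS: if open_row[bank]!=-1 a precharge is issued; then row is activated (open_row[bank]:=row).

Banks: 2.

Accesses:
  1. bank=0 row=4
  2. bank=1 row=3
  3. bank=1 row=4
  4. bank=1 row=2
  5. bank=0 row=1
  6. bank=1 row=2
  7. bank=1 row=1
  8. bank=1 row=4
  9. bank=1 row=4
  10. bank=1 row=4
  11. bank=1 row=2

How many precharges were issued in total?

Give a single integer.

Answer: 6

Derivation:
Acc 1: bank0 row4 -> MISS (open row4); precharges=0
Acc 2: bank1 row3 -> MISS (open row3); precharges=0
Acc 3: bank1 row4 -> MISS (open row4); precharges=1
Acc 4: bank1 row2 -> MISS (open row2); precharges=2
Acc 5: bank0 row1 -> MISS (open row1); precharges=3
Acc 6: bank1 row2 -> HIT
Acc 7: bank1 row1 -> MISS (open row1); precharges=4
Acc 8: bank1 row4 -> MISS (open row4); precharges=5
Acc 9: bank1 row4 -> HIT
Acc 10: bank1 row4 -> HIT
Acc 11: bank1 row2 -> MISS (open row2); precharges=6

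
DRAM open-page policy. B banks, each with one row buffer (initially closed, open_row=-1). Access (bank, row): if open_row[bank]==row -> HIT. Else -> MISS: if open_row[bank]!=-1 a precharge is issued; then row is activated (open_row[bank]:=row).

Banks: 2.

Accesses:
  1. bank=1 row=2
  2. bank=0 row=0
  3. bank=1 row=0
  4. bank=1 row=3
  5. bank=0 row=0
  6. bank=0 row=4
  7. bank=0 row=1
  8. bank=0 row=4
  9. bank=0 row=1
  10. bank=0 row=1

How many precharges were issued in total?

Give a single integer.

Acc 1: bank1 row2 -> MISS (open row2); precharges=0
Acc 2: bank0 row0 -> MISS (open row0); precharges=0
Acc 3: bank1 row0 -> MISS (open row0); precharges=1
Acc 4: bank1 row3 -> MISS (open row3); precharges=2
Acc 5: bank0 row0 -> HIT
Acc 6: bank0 row4 -> MISS (open row4); precharges=3
Acc 7: bank0 row1 -> MISS (open row1); precharges=4
Acc 8: bank0 row4 -> MISS (open row4); precharges=5
Acc 9: bank0 row1 -> MISS (open row1); precharges=6
Acc 10: bank0 row1 -> HIT

Answer: 6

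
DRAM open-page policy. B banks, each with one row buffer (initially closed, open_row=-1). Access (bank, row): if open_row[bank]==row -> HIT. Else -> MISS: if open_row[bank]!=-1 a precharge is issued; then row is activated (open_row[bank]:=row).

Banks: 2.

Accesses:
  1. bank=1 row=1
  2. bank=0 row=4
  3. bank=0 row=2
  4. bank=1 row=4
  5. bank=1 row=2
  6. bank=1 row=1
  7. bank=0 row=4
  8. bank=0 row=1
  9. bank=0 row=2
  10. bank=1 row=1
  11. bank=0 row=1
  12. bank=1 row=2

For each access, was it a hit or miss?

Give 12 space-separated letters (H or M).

Acc 1: bank1 row1 -> MISS (open row1); precharges=0
Acc 2: bank0 row4 -> MISS (open row4); precharges=0
Acc 3: bank0 row2 -> MISS (open row2); precharges=1
Acc 4: bank1 row4 -> MISS (open row4); precharges=2
Acc 5: bank1 row2 -> MISS (open row2); precharges=3
Acc 6: bank1 row1 -> MISS (open row1); precharges=4
Acc 7: bank0 row4 -> MISS (open row4); precharges=5
Acc 8: bank0 row1 -> MISS (open row1); precharges=6
Acc 9: bank0 row2 -> MISS (open row2); precharges=7
Acc 10: bank1 row1 -> HIT
Acc 11: bank0 row1 -> MISS (open row1); precharges=8
Acc 12: bank1 row2 -> MISS (open row2); precharges=9

Answer: M M M M M M M M M H M M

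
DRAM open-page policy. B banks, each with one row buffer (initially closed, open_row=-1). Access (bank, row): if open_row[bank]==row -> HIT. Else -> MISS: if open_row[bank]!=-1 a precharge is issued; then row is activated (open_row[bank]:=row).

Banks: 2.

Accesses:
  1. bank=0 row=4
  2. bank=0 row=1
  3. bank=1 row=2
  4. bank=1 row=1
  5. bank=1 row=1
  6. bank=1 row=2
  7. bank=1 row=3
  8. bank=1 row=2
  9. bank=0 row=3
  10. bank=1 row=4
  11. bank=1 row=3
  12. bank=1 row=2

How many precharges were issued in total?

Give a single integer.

Answer: 9

Derivation:
Acc 1: bank0 row4 -> MISS (open row4); precharges=0
Acc 2: bank0 row1 -> MISS (open row1); precharges=1
Acc 3: bank1 row2 -> MISS (open row2); precharges=1
Acc 4: bank1 row1 -> MISS (open row1); precharges=2
Acc 5: bank1 row1 -> HIT
Acc 6: bank1 row2 -> MISS (open row2); precharges=3
Acc 7: bank1 row3 -> MISS (open row3); precharges=4
Acc 8: bank1 row2 -> MISS (open row2); precharges=5
Acc 9: bank0 row3 -> MISS (open row3); precharges=6
Acc 10: bank1 row4 -> MISS (open row4); precharges=7
Acc 11: bank1 row3 -> MISS (open row3); precharges=8
Acc 12: bank1 row2 -> MISS (open row2); precharges=9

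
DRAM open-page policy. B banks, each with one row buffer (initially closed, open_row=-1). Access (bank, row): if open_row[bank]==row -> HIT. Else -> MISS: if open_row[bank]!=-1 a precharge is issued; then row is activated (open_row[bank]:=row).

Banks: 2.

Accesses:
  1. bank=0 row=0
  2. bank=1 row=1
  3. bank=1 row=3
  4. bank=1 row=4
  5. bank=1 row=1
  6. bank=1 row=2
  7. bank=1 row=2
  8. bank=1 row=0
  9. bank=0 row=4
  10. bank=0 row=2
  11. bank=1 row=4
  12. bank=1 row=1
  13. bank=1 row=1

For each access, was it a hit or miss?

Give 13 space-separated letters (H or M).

Acc 1: bank0 row0 -> MISS (open row0); precharges=0
Acc 2: bank1 row1 -> MISS (open row1); precharges=0
Acc 3: bank1 row3 -> MISS (open row3); precharges=1
Acc 4: bank1 row4 -> MISS (open row4); precharges=2
Acc 5: bank1 row1 -> MISS (open row1); precharges=3
Acc 6: bank1 row2 -> MISS (open row2); precharges=4
Acc 7: bank1 row2 -> HIT
Acc 8: bank1 row0 -> MISS (open row0); precharges=5
Acc 9: bank0 row4 -> MISS (open row4); precharges=6
Acc 10: bank0 row2 -> MISS (open row2); precharges=7
Acc 11: bank1 row4 -> MISS (open row4); precharges=8
Acc 12: bank1 row1 -> MISS (open row1); precharges=9
Acc 13: bank1 row1 -> HIT

Answer: M M M M M M H M M M M M H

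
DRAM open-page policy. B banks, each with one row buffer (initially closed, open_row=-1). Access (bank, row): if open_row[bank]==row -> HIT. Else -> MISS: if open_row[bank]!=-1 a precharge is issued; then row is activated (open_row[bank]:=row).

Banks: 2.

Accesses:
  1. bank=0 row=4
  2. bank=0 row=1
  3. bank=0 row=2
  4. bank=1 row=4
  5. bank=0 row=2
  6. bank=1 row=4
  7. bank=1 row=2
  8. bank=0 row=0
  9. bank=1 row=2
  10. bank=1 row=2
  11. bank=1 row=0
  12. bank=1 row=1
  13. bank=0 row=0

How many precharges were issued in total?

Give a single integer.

Acc 1: bank0 row4 -> MISS (open row4); precharges=0
Acc 2: bank0 row1 -> MISS (open row1); precharges=1
Acc 3: bank0 row2 -> MISS (open row2); precharges=2
Acc 4: bank1 row4 -> MISS (open row4); precharges=2
Acc 5: bank0 row2 -> HIT
Acc 6: bank1 row4 -> HIT
Acc 7: bank1 row2 -> MISS (open row2); precharges=3
Acc 8: bank0 row0 -> MISS (open row0); precharges=4
Acc 9: bank1 row2 -> HIT
Acc 10: bank1 row2 -> HIT
Acc 11: bank1 row0 -> MISS (open row0); precharges=5
Acc 12: bank1 row1 -> MISS (open row1); precharges=6
Acc 13: bank0 row0 -> HIT

Answer: 6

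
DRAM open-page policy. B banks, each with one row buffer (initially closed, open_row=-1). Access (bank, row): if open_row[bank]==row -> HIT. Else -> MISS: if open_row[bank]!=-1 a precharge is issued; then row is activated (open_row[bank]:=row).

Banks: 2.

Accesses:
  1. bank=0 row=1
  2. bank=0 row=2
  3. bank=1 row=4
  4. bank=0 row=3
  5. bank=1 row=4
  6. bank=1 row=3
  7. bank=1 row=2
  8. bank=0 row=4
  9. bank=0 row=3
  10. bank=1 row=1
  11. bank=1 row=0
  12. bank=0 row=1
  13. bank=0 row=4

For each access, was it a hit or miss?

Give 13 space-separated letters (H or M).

Answer: M M M M H M M M M M M M M

Derivation:
Acc 1: bank0 row1 -> MISS (open row1); precharges=0
Acc 2: bank0 row2 -> MISS (open row2); precharges=1
Acc 3: bank1 row4 -> MISS (open row4); precharges=1
Acc 4: bank0 row3 -> MISS (open row3); precharges=2
Acc 5: bank1 row4 -> HIT
Acc 6: bank1 row3 -> MISS (open row3); precharges=3
Acc 7: bank1 row2 -> MISS (open row2); precharges=4
Acc 8: bank0 row4 -> MISS (open row4); precharges=5
Acc 9: bank0 row3 -> MISS (open row3); precharges=6
Acc 10: bank1 row1 -> MISS (open row1); precharges=7
Acc 11: bank1 row0 -> MISS (open row0); precharges=8
Acc 12: bank0 row1 -> MISS (open row1); precharges=9
Acc 13: bank0 row4 -> MISS (open row4); precharges=10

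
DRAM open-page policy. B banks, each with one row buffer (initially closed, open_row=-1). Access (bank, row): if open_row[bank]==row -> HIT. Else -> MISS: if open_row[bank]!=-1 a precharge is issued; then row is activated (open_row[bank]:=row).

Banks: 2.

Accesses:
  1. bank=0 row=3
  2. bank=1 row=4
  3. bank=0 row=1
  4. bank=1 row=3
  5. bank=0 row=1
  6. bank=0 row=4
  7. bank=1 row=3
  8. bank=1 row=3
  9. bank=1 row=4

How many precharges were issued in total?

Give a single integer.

Answer: 4

Derivation:
Acc 1: bank0 row3 -> MISS (open row3); precharges=0
Acc 2: bank1 row4 -> MISS (open row4); precharges=0
Acc 3: bank0 row1 -> MISS (open row1); precharges=1
Acc 4: bank1 row3 -> MISS (open row3); precharges=2
Acc 5: bank0 row1 -> HIT
Acc 6: bank0 row4 -> MISS (open row4); precharges=3
Acc 7: bank1 row3 -> HIT
Acc 8: bank1 row3 -> HIT
Acc 9: bank1 row4 -> MISS (open row4); precharges=4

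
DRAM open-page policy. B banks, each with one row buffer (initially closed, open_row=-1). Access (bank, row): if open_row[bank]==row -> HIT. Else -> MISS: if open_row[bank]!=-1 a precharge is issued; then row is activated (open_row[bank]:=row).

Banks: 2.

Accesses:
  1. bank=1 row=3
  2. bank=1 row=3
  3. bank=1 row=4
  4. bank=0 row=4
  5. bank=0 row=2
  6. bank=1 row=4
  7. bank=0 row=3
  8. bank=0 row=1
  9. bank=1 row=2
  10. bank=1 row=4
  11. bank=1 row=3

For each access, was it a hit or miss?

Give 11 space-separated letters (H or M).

Answer: M H M M M H M M M M M

Derivation:
Acc 1: bank1 row3 -> MISS (open row3); precharges=0
Acc 2: bank1 row3 -> HIT
Acc 3: bank1 row4 -> MISS (open row4); precharges=1
Acc 4: bank0 row4 -> MISS (open row4); precharges=1
Acc 5: bank0 row2 -> MISS (open row2); precharges=2
Acc 6: bank1 row4 -> HIT
Acc 7: bank0 row3 -> MISS (open row3); precharges=3
Acc 8: bank0 row1 -> MISS (open row1); precharges=4
Acc 9: bank1 row2 -> MISS (open row2); precharges=5
Acc 10: bank1 row4 -> MISS (open row4); precharges=6
Acc 11: bank1 row3 -> MISS (open row3); precharges=7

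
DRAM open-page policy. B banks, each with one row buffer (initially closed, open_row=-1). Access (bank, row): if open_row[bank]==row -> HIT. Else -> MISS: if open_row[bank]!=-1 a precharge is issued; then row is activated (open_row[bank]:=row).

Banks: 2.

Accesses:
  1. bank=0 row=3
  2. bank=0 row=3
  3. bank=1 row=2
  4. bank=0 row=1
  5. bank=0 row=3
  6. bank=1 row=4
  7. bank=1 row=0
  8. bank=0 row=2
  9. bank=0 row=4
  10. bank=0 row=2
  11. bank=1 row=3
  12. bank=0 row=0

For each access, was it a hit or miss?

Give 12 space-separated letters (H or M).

Acc 1: bank0 row3 -> MISS (open row3); precharges=0
Acc 2: bank0 row3 -> HIT
Acc 3: bank1 row2 -> MISS (open row2); precharges=0
Acc 4: bank0 row1 -> MISS (open row1); precharges=1
Acc 5: bank0 row3 -> MISS (open row3); precharges=2
Acc 6: bank1 row4 -> MISS (open row4); precharges=3
Acc 7: bank1 row0 -> MISS (open row0); precharges=4
Acc 8: bank0 row2 -> MISS (open row2); precharges=5
Acc 9: bank0 row4 -> MISS (open row4); precharges=6
Acc 10: bank0 row2 -> MISS (open row2); precharges=7
Acc 11: bank1 row3 -> MISS (open row3); precharges=8
Acc 12: bank0 row0 -> MISS (open row0); precharges=9

Answer: M H M M M M M M M M M M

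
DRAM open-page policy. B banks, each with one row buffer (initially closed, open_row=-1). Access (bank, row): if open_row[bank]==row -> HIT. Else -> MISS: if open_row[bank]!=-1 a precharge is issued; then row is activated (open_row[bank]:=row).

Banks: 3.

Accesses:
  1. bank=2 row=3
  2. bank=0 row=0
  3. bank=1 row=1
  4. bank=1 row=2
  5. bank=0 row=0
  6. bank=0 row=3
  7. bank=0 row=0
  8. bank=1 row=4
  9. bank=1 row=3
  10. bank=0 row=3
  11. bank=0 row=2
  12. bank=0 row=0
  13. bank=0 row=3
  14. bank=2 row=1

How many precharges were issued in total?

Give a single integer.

Acc 1: bank2 row3 -> MISS (open row3); precharges=0
Acc 2: bank0 row0 -> MISS (open row0); precharges=0
Acc 3: bank1 row1 -> MISS (open row1); precharges=0
Acc 4: bank1 row2 -> MISS (open row2); precharges=1
Acc 5: bank0 row0 -> HIT
Acc 6: bank0 row3 -> MISS (open row3); precharges=2
Acc 7: bank0 row0 -> MISS (open row0); precharges=3
Acc 8: bank1 row4 -> MISS (open row4); precharges=4
Acc 9: bank1 row3 -> MISS (open row3); precharges=5
Acc 10: bank0 row3 -> MISS (open row3); precharges=6
Acc 11: bank0 row2 -> MISS (open row2); precharges=7
Acc 12: bank0 row0 -> MISS (open row0); precharges=8
Acc 13: bank0 row3 -> MISS (open row3); precharges=9
Acc 14: bank2 row1 -> MISS (open row1); precharges=10

Answer: 10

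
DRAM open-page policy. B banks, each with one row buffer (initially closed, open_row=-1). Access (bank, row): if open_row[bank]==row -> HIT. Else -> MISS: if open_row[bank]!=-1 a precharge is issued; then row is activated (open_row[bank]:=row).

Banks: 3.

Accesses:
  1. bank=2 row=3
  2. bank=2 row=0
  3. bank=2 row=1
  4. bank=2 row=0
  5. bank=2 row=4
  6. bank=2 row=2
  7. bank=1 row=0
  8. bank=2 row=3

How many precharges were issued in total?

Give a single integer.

Acc 1: bank2 row3 -> MISS (open row3); precharges=0
Acc 2: bank2 row0 -> MISS (open row0); precharges=1
Acc 3: bank2 row1 -> MISS (open row1); precharges=2
Acc 4: bank2 row0 -> MISS (open row0); precharges=3
Acc 5: bank2 row4 -> MISS (open row4); precharges=4
Acc 6: bank2 row2 -> MISS (open row2); precharges=5
Acc 7: bank1 row0 -> MISS (open row0); precharges=5
Acc 8: bank2 row3 -> MISS (open row3); precharges=6

Answer: 6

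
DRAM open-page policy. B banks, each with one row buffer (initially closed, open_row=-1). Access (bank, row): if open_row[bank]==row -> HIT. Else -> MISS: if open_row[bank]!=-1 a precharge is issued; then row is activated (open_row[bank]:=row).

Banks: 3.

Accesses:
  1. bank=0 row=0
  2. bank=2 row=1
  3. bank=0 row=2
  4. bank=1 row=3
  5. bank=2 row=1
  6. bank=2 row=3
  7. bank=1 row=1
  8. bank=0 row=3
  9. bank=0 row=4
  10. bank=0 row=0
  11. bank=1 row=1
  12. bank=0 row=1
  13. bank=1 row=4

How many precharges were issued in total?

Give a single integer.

Answer: 8

Derivation:
Acc 1: bank0 row0 -> MISS (open row0); precharges=0
Acc 2: bank2 row1 -> MISS (open row1); precharges=0
Acc 3: bank0 row2 -> MISS (open row2); precharges=1
Acc 4: bank1 row3 -> MISS (open row3); precharges=1
Acc 5: bank2 row1 -> HIT
Acc 6: bank2 row3 -> MISS (open row3); precharges=2
Acc 7: bank1 row1 -> MISS (open row1); precharges=3
Acc 8: bank0 row3 -> MISS (open row3); precharges=4
Acc 9: bank0 row4 -> MISS (open row4); precharges=5
Acc 10: bank0 row0 -> MISS (open row0); precharges=6
Acc 11: bank1 row1 -> HIT
Acc 12: bank0 row1 -> MISS (open row1); precharges=7
Acc 13: bank1 row4 -> MISS (open row4); precharges=8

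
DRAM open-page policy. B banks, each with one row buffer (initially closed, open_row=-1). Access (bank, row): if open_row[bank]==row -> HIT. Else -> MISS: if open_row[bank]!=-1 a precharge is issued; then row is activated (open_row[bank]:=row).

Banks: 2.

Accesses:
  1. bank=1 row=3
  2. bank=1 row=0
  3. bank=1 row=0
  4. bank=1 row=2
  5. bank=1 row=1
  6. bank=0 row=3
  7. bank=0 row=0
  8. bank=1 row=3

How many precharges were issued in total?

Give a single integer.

Answer: 5

Derivation:
Acc 1: bank1 row3 -> MISS (open row3); precharges=0
Acc 2: bank1 row0 -> MISS (open row0); precharges=1
Acc 3: bank1 row0 -> HIT
Acc 4: bank1 row2 -> MISS (open row2); precharges=2
Acc 5: bank1 row1 -> MISS (open row1); precharges=3
Acc 6: bank0 row3 -> MISS (open row3); precharges=3
Acc 7: bank0 row0 -> MISS (open row0); precharges=4
Acc 8: bank1 row3 -> MISS (open row3); precharges=5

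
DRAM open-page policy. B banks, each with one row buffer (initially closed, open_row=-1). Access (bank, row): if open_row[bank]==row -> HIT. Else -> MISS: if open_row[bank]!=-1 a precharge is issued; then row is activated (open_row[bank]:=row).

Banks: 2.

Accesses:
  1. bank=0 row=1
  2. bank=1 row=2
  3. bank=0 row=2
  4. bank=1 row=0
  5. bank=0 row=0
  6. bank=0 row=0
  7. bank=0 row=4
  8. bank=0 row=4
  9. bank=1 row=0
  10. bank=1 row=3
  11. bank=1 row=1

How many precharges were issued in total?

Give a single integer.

Acc 1: bank0 row1 -> MISS (open row1); precharges=0
Acc 2: bank1 row2 -> MISS (open row2); precharges=0
Acc 3: bank0 row2 -> MISS (open row2); precharges=1
Acc 4: bank1 row0 -> MISS (open row0); precharges=2
Acc 5: bank0 row0 -> MISS (open row0); precharges=3
Acc 6: bank0 row0 -> HIT
Acc 7: bank0 row4 -> MISS (open row4); precharges=4
Acc 8: bank0 row4 -> HIT
Acc 9: bank1 row0 -> HIT
Acc 10: bank1 row3 -> MISS (open row3); precharges=5
Acc 11: bank1 row1 -> MISS (open row1); precharges=6

Answer: 6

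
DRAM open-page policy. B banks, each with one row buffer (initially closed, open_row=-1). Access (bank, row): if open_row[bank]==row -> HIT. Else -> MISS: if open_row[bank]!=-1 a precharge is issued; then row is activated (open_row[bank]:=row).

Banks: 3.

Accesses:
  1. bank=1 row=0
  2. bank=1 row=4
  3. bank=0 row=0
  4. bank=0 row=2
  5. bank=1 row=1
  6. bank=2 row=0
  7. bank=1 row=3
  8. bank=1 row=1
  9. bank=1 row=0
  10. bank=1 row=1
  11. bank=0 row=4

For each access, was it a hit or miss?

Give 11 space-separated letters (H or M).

Acc 1: bank1 row0 -> MISS (open row0); precharges=0
Acc 2: bank1 row4 -> MISS (open row4); precharges=1
Acc 3: bank0 row0 -> MISS (open row0); precharges=1
Acc 4: bank0 row2 -> MISS (open row2); precharges=2
Acc 5: bank1 row1 -> MISS (open row1); precharges=3
Acc 6: bank2 row0 -> MISS (open row0); precharges=3
Acc 7: bank1 row3 -> MISS (open row3); precharges=4
Acc 8: bank1 row1 -> MISS (open row1); precharges=5
Acc 9: bank1 row0 -> MISS (open row0); precharges=6
Acc 10: bank1 row1 -> MISS (open row1); precharges=7
Acc 11: bank0 row4 -> MISS (open row4); precharges=8

Answer: M M M M M M M M M M M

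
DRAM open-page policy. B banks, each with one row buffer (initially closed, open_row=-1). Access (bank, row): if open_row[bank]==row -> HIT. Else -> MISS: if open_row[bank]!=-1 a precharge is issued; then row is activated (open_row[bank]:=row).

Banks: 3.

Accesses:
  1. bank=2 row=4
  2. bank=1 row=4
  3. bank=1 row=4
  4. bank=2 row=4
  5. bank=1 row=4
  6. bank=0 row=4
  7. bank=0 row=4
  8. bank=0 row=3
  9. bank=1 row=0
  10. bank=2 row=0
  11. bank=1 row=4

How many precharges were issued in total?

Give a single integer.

Answer: 4

Derivation:
Acc 1: bank2 row4 -> MISS (open row4); precharges=0
Acc 2: bank1 row4 -> MISS (open row4); precharges=0
Acc 3: bank1 row4 -> HIT
Acc 4: bank2 row4 -> HIT
Acc 5: bank1 row4 -> HIT
Acc 6: bank0 row4 -> MISS (open row4); precharges=0
Acc 7: bank0 row4 -> HIT
Acc 8: bank0 row3 -> MISS (open row3); precharges=1
Acc 9: bank1 row0 -> MISS (open row0); precharges=2
Acc 10: bank2 row0 -> MISS (open row0); precharges=3
Acc 11: bank1 row4 -> MISS (open row4); precharges=4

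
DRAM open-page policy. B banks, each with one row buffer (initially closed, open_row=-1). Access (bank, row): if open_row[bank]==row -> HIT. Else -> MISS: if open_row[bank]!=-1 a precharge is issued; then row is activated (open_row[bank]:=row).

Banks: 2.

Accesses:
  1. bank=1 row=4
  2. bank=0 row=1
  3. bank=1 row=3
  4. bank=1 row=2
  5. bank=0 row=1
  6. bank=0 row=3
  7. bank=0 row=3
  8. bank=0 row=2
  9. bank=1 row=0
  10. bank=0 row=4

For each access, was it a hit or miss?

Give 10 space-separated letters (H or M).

Acc 1: bank1 row4 -> MISS (open row4); precharges=0
Acc 2: bank0 row1 -> MISS (open row1); precharges=0
Acc 3: bank1 row3 -> MISS (open row3); precharges=1
Acc 4: bank1 row2 -> MISS (open row2); precharges=2
Acc 5: bank0 row1 -> HIT
Acc 6: bank0 row3 -> MISS (open row3); precharges=3
Acc 7: bank0 row3 -> HIT
Acc 8: bank0 row2 -> MISS (open row2); precharges=4
Acc 9: bank1 row0 -> MISS (open row0); precharges=5
Acc 10: bank0 row4 -> MISS (open row4); precharges=6

Answer: M M M M H M H M M M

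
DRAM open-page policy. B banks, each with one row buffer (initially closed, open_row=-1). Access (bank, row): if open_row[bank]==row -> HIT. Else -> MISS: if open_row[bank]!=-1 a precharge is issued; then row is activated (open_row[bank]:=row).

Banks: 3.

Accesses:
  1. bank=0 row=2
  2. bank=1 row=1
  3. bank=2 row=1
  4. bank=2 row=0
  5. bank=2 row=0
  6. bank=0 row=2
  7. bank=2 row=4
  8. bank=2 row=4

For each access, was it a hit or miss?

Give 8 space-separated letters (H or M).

Answer: M M M M H H M H

Derivation:
Acc 1: bank0 row2 -> MISS (open row2); precharges=0
Acc 2: bank1 row1 -> MISS (open row1); precharges=0
Acc 3: bank2 row1 -> MISS (open row1); precharges=0
Acc 4: bank2 row0 -> MISS (open row0); precharges=1
Acc 5: bank2 row0 -> HIT
Acc 6: bank0 row2 -> HIT
Acc 7: bank2 row4 -> MISS (open row4); precharges=2
Acc 8: bank2 row4 -> HIT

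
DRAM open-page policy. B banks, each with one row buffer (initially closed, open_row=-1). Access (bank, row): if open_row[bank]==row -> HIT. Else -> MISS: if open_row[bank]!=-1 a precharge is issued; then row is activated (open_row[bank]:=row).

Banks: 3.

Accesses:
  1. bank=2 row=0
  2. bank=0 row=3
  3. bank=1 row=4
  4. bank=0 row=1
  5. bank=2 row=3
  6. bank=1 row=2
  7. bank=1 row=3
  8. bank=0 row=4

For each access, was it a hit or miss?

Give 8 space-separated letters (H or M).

Answer: M M M M M M M M

Derivation:
Acc 1: bank2 row0 -> MISS (open row0); precharges=0
Acc 2: bank0 row3 -> MISS (open row3); precharges=0
Acc 3: bank1 row4 -> MISS (open row4); precharges=0
Acc 4: bank0 row1 -> MISS (open row1); precharges=1
Acc 5: bank2 row3 -> MISS (open row3); precharges=2
Acc 6: bank1 row2 -> MISS (open row2); precharges=3
Acc 7: bank1 row3 -> MISS (open row3); precharges=4
Acc 8: bank0 row4 -> MISS (open row4); precharges=5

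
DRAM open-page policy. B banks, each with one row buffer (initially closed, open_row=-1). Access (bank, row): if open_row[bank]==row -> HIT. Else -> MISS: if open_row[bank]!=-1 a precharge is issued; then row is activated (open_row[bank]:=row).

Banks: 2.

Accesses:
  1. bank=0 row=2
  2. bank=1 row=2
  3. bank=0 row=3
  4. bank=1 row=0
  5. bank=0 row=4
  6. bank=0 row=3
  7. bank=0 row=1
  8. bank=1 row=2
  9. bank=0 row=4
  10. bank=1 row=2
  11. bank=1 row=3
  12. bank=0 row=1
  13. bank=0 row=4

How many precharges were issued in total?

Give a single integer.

Acc 1: bank0 row2 -> MISS (open row2); precharges=0
Acc 2: bank1 row2 -> MISS (open row2); precharges=0
Acc 3: bank0 row3 -> MISS (open row3); precharges=1
Acc 4: bank1 row0 -> MISS (open row0); precharges=2
Acc 5: bank0 row4 -> MISS (open row4); precharges=3
Acc 6: bank0 row3 -> MISS (open row3); precharges=4
Acc 7: bank0 row1 -> MISS (open row1); precharges=5
Acc 8: bank1 row2 -> MISS (open row2); precharges=6
Acc 9: bank0 row4 -> MISS (open row4); precharges=7
Acc 10: bank1 row2 -> HIT
Acc 11: bank1 row3 -> MISS (open row3); precharges=8
Acc 12: bank0 row1 -> MISS (open row1); precharges=9
Acc 13: bank0 row4 -> MISS (open row4); precharges=10

Answer: 10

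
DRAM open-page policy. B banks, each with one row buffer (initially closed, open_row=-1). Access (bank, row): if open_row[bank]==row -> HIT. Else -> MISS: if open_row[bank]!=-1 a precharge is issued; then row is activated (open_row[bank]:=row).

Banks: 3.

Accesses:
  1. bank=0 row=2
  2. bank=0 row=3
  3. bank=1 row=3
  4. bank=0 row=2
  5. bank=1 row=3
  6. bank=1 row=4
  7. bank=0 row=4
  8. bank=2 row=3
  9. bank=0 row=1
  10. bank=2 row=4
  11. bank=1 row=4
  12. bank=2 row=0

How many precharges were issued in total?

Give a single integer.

Answer: 7

Derivation:
Acc 1: bank0 row2 -> MISS (open row2); precharges=0
Acc 2: bank0 row3 -> MISS (open row3); precharges=1
Acc 3: bank1 row3 -> MISS (open row3); precharges=1
Acc 4: bank0 row2 -> MISS (open row2); precharges=2
Acc 5: bank1 row3 -> HIT
Acc 6: bank1 row4 -> MISS (open row4); precharges=3
Acc 7: bank0 row4 -> MISS (open row4); precharges=4
Acc 8: bank2 row3 -> MISS (open row3); precharges=4
Acc 9: bank0 row1 -> MISS (open row1); precharges=5
Acc 10: bank2 row4 -> MISS (open row4); precharges=6
Acc 11: bank1 row4 -> HIT
Acc 12: bank2 row0 -> MISS (open row0); precharges=7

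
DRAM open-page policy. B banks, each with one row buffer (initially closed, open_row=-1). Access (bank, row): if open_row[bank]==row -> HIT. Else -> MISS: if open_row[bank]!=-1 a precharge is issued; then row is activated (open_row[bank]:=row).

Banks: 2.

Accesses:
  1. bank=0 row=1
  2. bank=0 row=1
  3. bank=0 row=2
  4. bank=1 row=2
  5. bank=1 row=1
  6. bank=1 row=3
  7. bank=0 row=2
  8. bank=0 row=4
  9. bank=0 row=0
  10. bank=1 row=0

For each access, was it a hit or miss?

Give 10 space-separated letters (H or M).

Acc 1: bank0 row1 -> MISS (open row1); precharges=0
Acc 2: bank0 row1 -> HIT
Acc 3: bank0 row2 -> MISS (open row2); precharges=1
Acc 4: bank1 row2 -> MISS (open row2); precharges=1
Acc 5: bank1 row1 -> MISS (open row1); precharges=2
Acc 6: bank1 row3 -> MISS (open row3); precharges=3
Acc 7: bank0 row2 -> HIT
Acc 8: bank0 row4 -> MISS (open row4); precharges=4
Acc 9: bank0 row0 -> MISS (open row0); precharges=5
Acc 10: bank1 row0 -> MISS (open row0); precharges=6

Answer: M H M M M M H M M M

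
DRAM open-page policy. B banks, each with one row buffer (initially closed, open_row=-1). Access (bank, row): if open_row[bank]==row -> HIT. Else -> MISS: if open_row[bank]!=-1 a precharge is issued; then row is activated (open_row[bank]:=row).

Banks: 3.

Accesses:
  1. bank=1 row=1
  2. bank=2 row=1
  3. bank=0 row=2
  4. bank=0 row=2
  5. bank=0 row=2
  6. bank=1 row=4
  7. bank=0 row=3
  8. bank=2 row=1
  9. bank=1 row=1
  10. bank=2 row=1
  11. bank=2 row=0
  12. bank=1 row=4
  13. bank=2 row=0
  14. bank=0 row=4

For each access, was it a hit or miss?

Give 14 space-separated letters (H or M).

Answer: M M M H H M M H M H M M H M

Derivation:
Acc 1: bank1 row1 -> MISS (open row1); precharges=0
Acc 2: bank2 row1 -> MISS (open row1); precharges=0
Acc 3: bank0 row2 -> MISS (open row2); precharges=0
Acc 4: bank0 row2 -> HIT
Acc 5: bank0 row2 -> HIT
Acc 6: bank1 row4 -> MISS (open row4); precharges=1
Acc 7: bank0 row3 -> MISS (open row3); precharges=2
Acc 8: bank2 row1 -> HIT
Acc 9: bank1 row1 -> MISS (open row1); precharges=3
Acc 10: bank2 row1 -> HIT
Acc 11: bank2 row0 -> MISS (open row0); precharges=4
Acc 12: bank1 row4 -> MISS (open row4); precharges=5
Acc 13: bank2 row0 -> HIT
Acc 14: bank0 row4 -> MISS (open row4); precharges=6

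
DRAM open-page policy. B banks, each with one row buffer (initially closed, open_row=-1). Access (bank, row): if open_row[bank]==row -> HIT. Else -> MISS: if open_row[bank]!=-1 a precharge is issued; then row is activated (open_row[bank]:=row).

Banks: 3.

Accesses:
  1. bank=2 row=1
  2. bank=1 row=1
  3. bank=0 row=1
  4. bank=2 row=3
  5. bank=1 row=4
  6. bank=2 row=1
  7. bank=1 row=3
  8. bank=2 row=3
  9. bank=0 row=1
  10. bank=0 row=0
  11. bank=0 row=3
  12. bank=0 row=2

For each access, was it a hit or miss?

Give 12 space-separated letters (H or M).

Answer: M M M M M M M M H M M M

Derivation:
Acc 1: bank2 row1 -> MISS (open row1); precharges=0
Acc 2: bank1 row1 -> MISS (open row1); precharges=0
Acc 3: bank0 row1 -> MISS (open row1); precharges=0
Acc 4: bank2 row3 -> MISS (open row3); precharges=1
Acc 5: bank1 row4 -> MISS (open row4); precharges=2
Acc 6: bank2 row1 -> MISS (open row1); precharges=3
Acc 7: bank1 row3 -> MISS (open row3); precharges=4
Acc 8: bank2 row3 -> MISS (open row3); precharges=5
Acc 9: bank0 row1 -> HIT
Acc 10: bank0 row0 -> MISS (open row0); precharges=6
Acc 11: bank0 row3 -> MISS (open row3); precharges=7
Acc 12: bank0 row2 -> MISS (open row2); precharges=8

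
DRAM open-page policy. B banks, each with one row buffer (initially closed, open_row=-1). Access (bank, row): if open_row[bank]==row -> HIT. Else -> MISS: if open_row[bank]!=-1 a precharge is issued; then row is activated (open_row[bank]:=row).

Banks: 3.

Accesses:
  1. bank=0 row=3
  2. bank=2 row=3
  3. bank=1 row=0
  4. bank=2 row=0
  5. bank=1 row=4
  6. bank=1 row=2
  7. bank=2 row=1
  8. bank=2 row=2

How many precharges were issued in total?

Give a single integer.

Answer: 5

Derivation:
Acc 1: bank0 row3 -> MISS (open row3); precharges=0
Acc 2: bank2 row3 -> MISS (open row3); precharges=0
Acc 3: bank1 row0 -> MISS (open row0); precharges=0
Acc 4: bank2 row0 -> MISS (open row0); precharges=1
Acc 5: bank1 row4 -> MISS (open row4); precharges=2
Acc 6: bank1 row2 -> MISS (open row2); precharges=3
Acc 7: bank2 row1 -> MISS (open row1); precharges=4
Acc 8: bank2 row2 -> MISS (open row2); precharges=5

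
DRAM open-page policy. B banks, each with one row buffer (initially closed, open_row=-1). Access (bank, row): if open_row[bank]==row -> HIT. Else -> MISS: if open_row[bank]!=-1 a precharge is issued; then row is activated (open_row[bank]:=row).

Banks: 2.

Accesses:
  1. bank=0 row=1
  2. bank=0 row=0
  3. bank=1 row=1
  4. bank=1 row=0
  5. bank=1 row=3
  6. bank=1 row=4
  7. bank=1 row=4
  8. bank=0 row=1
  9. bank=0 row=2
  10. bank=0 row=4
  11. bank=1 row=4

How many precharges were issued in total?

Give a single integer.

Acc 1: bank0 row1 -> MISS (open row1); precharges=0
Acc 2: bank0 row0 -> MISS (open row0); precharges=1
Acc 3: bank1 row1 -> MISS (open row1); precharges=1
Acc 4: bank1 row0 -> MISS (open row0); precharges=2
Acc 5: bank1 row3 -> MISS (open row3); precharges=3
Acc 6: bank1 row4 -> MISS (open row4); precharges=4
Acc 7: bank1 row4 -> HIT
Acc 8: bank0 row1 -> MISS (open row1); precharges=5
Acc 9: bank0 row2 -> MISS (open row2); precharges=6
Acc 10: bank0 row4 -> MISS (open row4); precharges=7
Acc 11: bank1 row4 -> HIT

Answer: 7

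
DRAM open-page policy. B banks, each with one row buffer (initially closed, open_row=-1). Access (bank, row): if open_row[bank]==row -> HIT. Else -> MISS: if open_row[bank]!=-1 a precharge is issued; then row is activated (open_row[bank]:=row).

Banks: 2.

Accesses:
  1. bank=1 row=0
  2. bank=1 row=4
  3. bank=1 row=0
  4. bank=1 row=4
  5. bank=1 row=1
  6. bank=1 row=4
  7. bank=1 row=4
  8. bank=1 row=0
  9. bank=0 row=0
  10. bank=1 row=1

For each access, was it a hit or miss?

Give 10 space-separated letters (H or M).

Answer: M M M M M M H M M M

Derivation:
Acc 1: bank1 row0 -> MISS (open row0); precharges=0
Acc 2: bank1 row4 -> MISS (open row4); precharges=1
Acc 3: bank1 row0 -> MISS (open row0); precharges=2
Acc 4: bank1 row4 -> MISS (open row4); precharges=3
Acc 5: bank1 row1 -> MISS (open row1); precharges=4
Acc 6: bank1 row4 -> MISS (open row4); precharges=5
Acc 7: bank1 row4 -> HIT
Acc 8: bank1 row0 -> MISS (open row0); precharges=6
Acc 9: bank0 row0 -> MISS (open row0); precharges=6
Acc 10: bank1 row1 -> MISS (open row1); precharges=7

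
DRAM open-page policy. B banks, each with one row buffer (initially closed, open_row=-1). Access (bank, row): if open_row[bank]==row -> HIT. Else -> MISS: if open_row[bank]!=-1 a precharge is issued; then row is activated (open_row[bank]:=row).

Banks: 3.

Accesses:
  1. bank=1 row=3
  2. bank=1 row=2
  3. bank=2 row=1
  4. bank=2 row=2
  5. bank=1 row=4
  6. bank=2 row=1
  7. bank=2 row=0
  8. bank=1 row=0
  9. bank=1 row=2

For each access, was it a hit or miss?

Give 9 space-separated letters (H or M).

Answer: M M M M M M M M M

Derivation:
Acc 1: bank1 row3 -> MISS (open row3); precharges=0
Acc 2: bank1 row2 -> MISS (open row2); precharges=1
Acc 3: bank2 row1 -> MISS (open row1); precharges=1
Acc 4: bank2 row2 -> MISS (open row2); precharges=2
Acc 5: bank1 row4 -> MISS (open row4); precharges=3
Acc 6: bank2 row1 -> MISS (open row1); precharges=4
Acc 7: bank2 row0 -> MISS (open row0); precharges=5
Acc 8: bank1 row0 -> MISS (open row0); precharges=6
Acc 9: bank1 row2 -> MISS (open row2); precharges=7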